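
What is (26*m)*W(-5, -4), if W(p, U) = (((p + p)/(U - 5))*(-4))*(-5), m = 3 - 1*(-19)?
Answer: 114400/9 ≈ 12711.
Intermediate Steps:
m = 22 (m = 3 + 19 = 22)
W(p, U) = 40*p/(-5 + U) (W(p, U) = (((2*p)/(-5 + U))*(-4))*(-5) = ((2*p/(-5 + U))*(-4))*(-5) = -8*p/(-5 + U)*(-5) = 40*p/(-5 + U))
(26*m)*W(-5, -4) = (26*22)*(40*(-5)/(-5 - 4)) = 572*(40*(-5)/(-9)) = 572*(40*(-5)*(-⅑)) = 572*(200/9) = 114400/9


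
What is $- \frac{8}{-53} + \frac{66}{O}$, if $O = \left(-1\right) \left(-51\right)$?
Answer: $\frac{1302}{901} \approx 1.4451$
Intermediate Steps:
$O = 51$
$- \frac{8}{-53} + \frac{66}{O} = - \frac{8}{-53} + \frac{66}{51} = \left(-8\right) \left(- \frac{1}{53}\right) + 66 \cdot \frac{1}{51} = \frac{8}{53} + \frac{22}{17} = \frac{1302}{901}$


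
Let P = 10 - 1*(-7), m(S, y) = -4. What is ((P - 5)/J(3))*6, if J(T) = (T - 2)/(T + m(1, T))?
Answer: -72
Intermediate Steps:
P = 17 (P = 10 + 7 = 17)
J(T) = (-2 + T)/(-4 + T) (J(T) = (T - 2)/(T - 4) = (-2 + T)/(-4 + T))
((P - 5)/J(3))*6 = ((17 - 5)/(((-2 + 3)/(-4 + 3))))*6 = (12/(1/(-1)))*6 = (12/(-1*1))*6 = (12/(-1))*6 = -1*12*6 = -12*6 = -72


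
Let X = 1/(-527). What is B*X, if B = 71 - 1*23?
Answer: -48/527 ≈ -0.091082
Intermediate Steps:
X = -1/527 ≈ -0.0018975
B = 48 (B = 71 - 23 = 48)
B*X = 48*(-1/527) = -48/527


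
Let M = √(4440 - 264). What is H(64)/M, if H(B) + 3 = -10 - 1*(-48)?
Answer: 35*√29/348 ≈ 0.54161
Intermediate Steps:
H(B) = 35 (H(B) = -3 + (-10 - 1*(-48)) = -3 + (-10 + 48) = -3 + 38 = 35)
M = 12*√29 (M = √4176 = 12*√29 ≈ 64.622)
H(64)/M = 35/((12*√29)) = 35*(√29/348) = 35*√29/348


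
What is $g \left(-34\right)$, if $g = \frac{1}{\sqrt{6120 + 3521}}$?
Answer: $- \frac{34 \sqrt{9641}}{9641} \approx -0.34627$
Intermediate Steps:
$g = \frac{\sqrt{9641}}{9641}$ ($g = \frac{1}{\sqrt{9641}} = \frac{\sqrt{9641}}{9641} \approx 0.010184$)
$g \left(-34\right) = \frac{\sqrt{9641}}{9641} \left(-34\right) = - \frac{34 \sqrt{9641}}{9641}$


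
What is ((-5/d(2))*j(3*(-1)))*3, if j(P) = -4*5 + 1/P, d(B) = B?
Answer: 305/2 ≈ 152.50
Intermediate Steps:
j(P) = -20 + 1/P
((-5/d(2))*j(3*(-1)))*3 = ((-5/2)*(-20 + 1/(3*(-1))))*3 = ((-5*1/2)*(-20 + 1/(-3)))*3 = -5*(-20 - 1/3)/2*3 = -5/2*(-61/3)*3 = (305/6)*3 = 305/2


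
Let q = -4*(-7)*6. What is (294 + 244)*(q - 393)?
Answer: -121050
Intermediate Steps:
q = 168 (q = 28*6 = 168)
(294 + 244)*(q - 393) = (294 + 244)*(168 - 393) = 538*(-225) = -121050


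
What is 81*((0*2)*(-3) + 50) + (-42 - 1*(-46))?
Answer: 4054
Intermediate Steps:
81*((0*2)*(-3) + 50) + (-42 - 1*(-46)) = 81*(0*(-3) + 50) + (-42 + 46) = 81*(0 + 50) + 4 = 81*50 + 4 = 4050 + 4 = 4054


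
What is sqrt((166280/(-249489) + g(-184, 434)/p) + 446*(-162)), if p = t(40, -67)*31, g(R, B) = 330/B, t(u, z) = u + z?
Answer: I*sqrt(23530635021140051637)/18046371 ≈ 268.8*I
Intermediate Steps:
p = -837 (p = (40 - 67)*31 = -27*31 = -837)
sqrt((166280/(-249489) + g(-184, 434)/p) + 446*(-162)) = sqrt((166280/(-249489) + (330/434)/(-837)) + 446*(-162)) = sqrt((166280*(-1/249489) + (330*(1/434))*(-1/837)) - 72252) = sqrt((-166280/249489 + (165/217)*(-1/837)) - 72252) = sqrt((-166280/249489 - 55/60543) - 72252) = sqrt(-373363405/559437501 - 72252) = sqrt(-40420851685657/559437501) = I*sqrt(23530635021140051637)/18046371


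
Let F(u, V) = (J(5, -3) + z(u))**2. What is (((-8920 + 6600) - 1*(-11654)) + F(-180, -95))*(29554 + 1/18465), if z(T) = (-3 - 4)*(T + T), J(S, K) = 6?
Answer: 697424364287222/3693 ≈ 1.8885e+11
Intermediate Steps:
z(T) = -14*T
F(u, V) = (6 - 14*u)**2
(((-8920 + 6600) - 1*(-11654)) + F(-180, -95))*(29554 + 1/18465) = (((-8920 + 6600) - 1*(-11654)) + 4*(-3 + 7*(-180))**2)*(29554 + 1/18465) = ((-2320 + 11654) + 4*(-3 - 1260)**2)*(29554 + 1/18465) = (9334 + 4*(-1263)**2)*(545714611/18465) = (9334 + 4*1595169)*(545714611/18465) = (9334 + 6380676)*(545714611/18465) = 6390010*(545714611/18465) = 697424364287222/3693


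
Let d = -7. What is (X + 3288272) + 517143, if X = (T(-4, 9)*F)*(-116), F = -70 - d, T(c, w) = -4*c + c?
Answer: 3893111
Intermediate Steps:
T(c, w) = -3*c
F = -63 (F = -70 - 1*(-7) = -70 + 7 = -63)
X = 87696 (X = (-3*(-4)*(-63))*(-116) = (12*(-63))*(-116) = -756*(-116) = 87696)
(X + 3288272) + 517143 = (87696 + 3288272) + 517143 = 3375968 + 517143 = 3893111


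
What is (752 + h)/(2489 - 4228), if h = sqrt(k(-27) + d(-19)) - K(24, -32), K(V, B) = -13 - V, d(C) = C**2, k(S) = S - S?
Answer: -808/1739 ≈ -0.46463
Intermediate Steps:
k(S) = 0
h = 56 (h = sqrt(0 + (-19)**2) - (-13 - 1*24) = sqrt(0 + 361) - (-13 - 24) = sqrt(361) - 1*(-37) = 19 + 37 = 56)
(752 + h)/(2489 - 4228) = (752 + 56)/(2489 - 4228) = 808/(-1739) = 808*(-1/1739) = -808/1739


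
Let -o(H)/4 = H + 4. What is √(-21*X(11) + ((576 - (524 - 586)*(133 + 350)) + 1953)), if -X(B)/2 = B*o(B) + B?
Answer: √5217 ≈ 72.229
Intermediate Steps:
o(H) = -16 - 4*H (o(H) = -4*(H + 4) = -4*(4 + H) = -16 - 4*H)
X(B) = -2*B - 2*B*(-16 - 4*B) (X(B) = -2*(B*(-16 - 4*B) + B) = -2*(B + B*(-16 - 4*B)) = -2*B - 2*B*(-16 - 4*B))
√(-21*X(11) + ((576 - (524 - 586)*(133 + 350)) + 1953)) = √(-42*11*(15 + 4*11) + ((576 - (524 - 586)*(133 + 350)) + 1953)) = √(-42*11*(15 + 44) + ((576 - (-62)*483) + 1953)) = √(-42*11*59 + ((576 - 1*(-29946)) + 1953)) = √(-21*1298 + ((576 + 29946) + 1953)) = √(-27258 + (30522 + 1953)) = √(-27258 + 32475) = √5217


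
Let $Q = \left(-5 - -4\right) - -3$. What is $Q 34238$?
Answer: $68476$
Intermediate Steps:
$Q = 2$ ($Q = \left(-5 + 4\right) + 3 = -1 + 3 = 2$)
$Q 34238 = 2 \cdot 34238 = 68476$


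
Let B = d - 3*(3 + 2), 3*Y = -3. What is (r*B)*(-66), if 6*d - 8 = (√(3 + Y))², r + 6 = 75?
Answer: 60720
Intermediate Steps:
r = 69 (r = -6 + 75 = 69)
Y = -1 (Y = (⅓)*(-3) = -1)
d = 5/3 (d = 4/3 + (√(3 - 1))²/6 = 4/3 + (√2)²/6 = 4/3 + (⅙)*2 = 4/3 + ⅓ = 5/3 ≈ 1.6667)
B = -40/3 (B = 5/3 - 3*(3 + 2) = 5/3 - 3*5 = 5/3 - 15 = -40/3 ≈ -13.333)
(r*B)*(-66) = (69*(-40/3))*(-66) = -920*(-66) = 60720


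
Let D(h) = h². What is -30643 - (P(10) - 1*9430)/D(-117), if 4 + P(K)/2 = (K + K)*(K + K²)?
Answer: -419466989/13689 ≈ -30643.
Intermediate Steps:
P(K) = -8 + 4*K*(K + K²) (P(K) = -8 + 2*((K + K)*(K + K²)) = -8 + 2*((2*K)*(K + K²)) = -8 + 2*(2*K*(K + K²)) = -8 + 4*K*(K + K²))
-30643 - (P(10) - 1*9430)/D(-117) = -30643 - ((-8 + 4*10² + 4*10³) - 1*9430)/((-117)²) = -30643 - ((-8 + 4*100 + 4*1000) - 9430)/13689 = -30643 - ((-8 + 400 + 4000) - 9430)/13689 = -30643 - (4392 - 9430)/13689 = -30643 - (-5038)/13689 = -30643 - 1*(-5038/13689) = -30643 + 5038/13689 = -419466989/13689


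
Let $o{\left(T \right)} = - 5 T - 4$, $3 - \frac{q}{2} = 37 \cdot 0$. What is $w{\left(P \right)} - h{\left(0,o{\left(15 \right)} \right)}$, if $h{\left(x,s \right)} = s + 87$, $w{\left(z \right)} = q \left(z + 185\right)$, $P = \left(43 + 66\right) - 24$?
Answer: $1612$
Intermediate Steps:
$q = 6$ ($q = 6 - 2 \cdot 37 \cdot 0 = 6 - 0 = 6 + 0 = 6$)
$o{\left(T \right)} = -4 - 5 T$
$P = 85$ ($P = 109 - 24 = 85$)
$w{\left(z \right)} = 1110 + 6 z$ ($w{\left(z \right)} = 6 \left(z + 185\right) = 6 \left(185 + z\right) = 1110 + 6 z$)
$h{\left(x,s \right)} = 87 + s$
$w{\left(P \right)} - h{\left(0,o{\left(15 \right)} \right)} = \left(1110 + 6 \cdot 85\right) - \left(87 - 79\right) = \left(1110 + 510\right) - \left(87 - 79\right) = 1620 - \left(87 - 79\right) = 1620 - 8 = 1612$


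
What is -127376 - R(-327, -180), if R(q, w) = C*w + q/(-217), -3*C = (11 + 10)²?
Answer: -33382739/217 ≈ -1.5384e+5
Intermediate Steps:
C = -147 (C = -(11 + 10)²/3 = -⅓*21² = -⅓*441 = -147)
R(q, w) = -147*w - q/217 (R(q, w) = -147*w + q/(-217) = -147*w + q*(-1/217) = -147*w - q/217)
-127376 - R(-327, -180) = -127376 - (-147*(-180) - 1/217*(-327)) = -127376 - (26460 + 327/217) = -127376 - 1*5742147/217 = -127376 - 5742147/217 = -33382739/217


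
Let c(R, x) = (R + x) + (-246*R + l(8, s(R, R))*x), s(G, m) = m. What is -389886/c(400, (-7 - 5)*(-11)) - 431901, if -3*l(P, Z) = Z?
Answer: -24935177391/57734 ≈ -4.3190e+5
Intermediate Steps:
l(P, Z) = -Z/3
c(R, x) = x - 245*R - R*x/3 (c(R, x) = (R + x) + (-246*R + (-R/3)*x) = (R + x) + (-246*R - R*x/3) = x - 245*R - R*x/3)
-389886/c(400, (-7 - 5)*(-11)) - 431901 = -389886/((-7 - 5)*(-11) - 245*400 - ⅓*400*(-7 - 5)*(-11)) - 431901 = -389886/(-12*(-11) - 98000 - ⅓*400*(-12*(-11))) - 431901 = -389886/(132 - 98000 - ⅓*400*132) - 431901 = -389886/(132 - 98000 - 17600) - 431901 = -389886/(-115468) - 431901 = -389886*(-1/115468) - 431901 = 194943/57734 - 431901 = -24935177391/57734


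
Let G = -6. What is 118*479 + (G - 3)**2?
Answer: 56603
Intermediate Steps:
118*479 + (G - 3)**2 = 118*479 + (-6 - 3)**2 = 56522 + (-9)**2 = 56522 + 81 = 56603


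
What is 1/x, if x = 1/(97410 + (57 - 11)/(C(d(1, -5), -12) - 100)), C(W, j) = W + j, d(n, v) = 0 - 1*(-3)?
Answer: 10617644/109 ≈ 97410.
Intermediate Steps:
d(n, v) = 3 (d(n, v) = 0 + 3 = 3)
x = 109/10617644 (x = 1/(97410 + (57 - 11)/((3 - 12) - 100)) = 1/(97410 + 46/(-9 - 100)) = 1/(97410 + 46/(-109)) = 1/(97410 + 46*(-1/109)) = 1/(97410 - 46/109) = 1/(10617644/109) = 109/10617644 ≈ 1.0266e-5)
1/x = 1/(109/10617644) = 10617644/109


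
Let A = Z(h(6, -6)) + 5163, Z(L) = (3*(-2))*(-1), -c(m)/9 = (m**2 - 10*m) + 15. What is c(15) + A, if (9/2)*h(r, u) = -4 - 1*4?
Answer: 4359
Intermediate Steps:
h(r, u) = -16/9 (h(r, u) = 2*(-4 - 1*4)/9 = 2*(-4 - 4)/9 = (2/9)*(-8) = -16/9)
c(m) = -135 - 9*m**2 + 90*m (c(m) = -9*((m**2 - 10*m) + 15) = -9*(15 + m**2 - 10*m) = -135 - 9*m**2 + 90*m)
Z(L) = 6 (Z(L) = -6*(-1) = 6)
A = 5169 (A = 6 + 5163 = 5169)
c(15) + A = (-135 - 9*15**2 + 90*15) + 5169 = (-135 - 9*225 + 1350) + 5169 = (-135 - 2025 + 1350) + 5169 = -810 + 5169 = 4359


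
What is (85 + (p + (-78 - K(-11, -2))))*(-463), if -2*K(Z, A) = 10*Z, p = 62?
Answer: -6482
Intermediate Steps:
K(Z, A) = -5*Z
(85 + (p + (-78 - K(-11, -2))))*(-463) = (85 + (62 + (-78 - (-5)*(-11))))*(-463) = (85 + (62 + (-78 - 1*55)))*(-463) = (85 + (62 + (-78 - 55)))*(-463) = (85 + (62 - 133))*(-463) = (85 - 71)*(-463) = 14*(-463) = -6482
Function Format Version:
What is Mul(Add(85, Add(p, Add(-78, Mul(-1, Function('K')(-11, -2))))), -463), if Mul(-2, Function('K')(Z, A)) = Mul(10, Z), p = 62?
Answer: -6482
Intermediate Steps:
Function('K')(Z, A) = Mul(-5, Z) (Function('K')(Z, A) = Mul(Rational(-1, 2), Mul(10, Z)) = Mul(-5, Z))
Mul(Add(85, Add(p, Add(-78, Mul(-1, Function('K')(-11, -2))))), -463) = Mul(Add(85, Add(62, Add(-78, Mul(-1, Mul(-5, -11))))), -463) = Mul(Add(85, Add(62, Add(-78, Mul(-1, 55)))), -463) = Mul(Add(85, Add(62, Add(-78, -55))), -463) = Mul(Add(85, Add(62, -133)), -463) = Mul(Add(85, -71), -463) = Mul(14, -463) = -6482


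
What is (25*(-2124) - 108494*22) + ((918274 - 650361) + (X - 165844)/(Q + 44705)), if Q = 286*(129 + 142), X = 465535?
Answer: -29494301546/13579 ≈ -2.1721e+6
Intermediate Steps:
Q = 77506 (Q = 286*271 = 77506)
(25*(-2124) - 108494*22) + ((918274 - 650361) + (X - 165844)/(Q + 44705)) = (25*(-2124) - 108494*22) + ((918274 - 650361) + (465535 - 165844)/(77506 + 44705)) = (-53100 - 2386868) + (267913 + 299691/122211) = -2439968 + (267913 + 299691*(1/122211)) = -2439968 + (267913 + 33299/13579) = -2439968 + 3638023926/13579 = -29494301546/13579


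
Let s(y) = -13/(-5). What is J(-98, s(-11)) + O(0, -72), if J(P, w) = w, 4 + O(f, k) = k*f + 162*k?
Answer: -58327/5 ≈ -11665.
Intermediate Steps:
s(y) = 13/5 (s(y) = -13*(-⅕) = 13/5)
O(f, k) = -4 + 162*k + f*k (O(f, k) = -4 + (k*f + 162*k) = -4 + (f*k + 162*k) = -4 + (162*k + f*k) = -4 + 162*k + f*k)
J(-98, s(-11)) + O(0, -72) = 13/5 + (-4 + 162*(-72) + 0*(-72)) = 13/5 + (-4 - 11664 + 0) = 13/5 - 11668 = -58327/5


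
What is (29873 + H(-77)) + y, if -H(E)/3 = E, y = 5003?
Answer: 35107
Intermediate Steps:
H(E) = -3*E
(29873 + H(-77)) + y = (29873 - 3*(-77)) + 5003 = (29873 + 231) + 5003 = 30104 + 5003 = 35107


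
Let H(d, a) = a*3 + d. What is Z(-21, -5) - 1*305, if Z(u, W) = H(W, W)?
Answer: -325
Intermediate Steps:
H(d, a) = d + 3*a (H(d, a) = 3*a + d = d + 3*a)
Z(u, W) = 4*W (Z(u, W) = W + 3*W = 4*W)
Z(-21, -5) - 1*305 = 4*(-5) - 1*305 = -20 - 305 = -325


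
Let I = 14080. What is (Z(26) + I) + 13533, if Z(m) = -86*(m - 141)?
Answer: 37503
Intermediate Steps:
Z(m) = 12126 - 86*m (Z(m) = -86*(-141 + m) = 12126 - 86*m)
(Z(26) + I) + 13533 = ((12126 - 86*26) + 14080) + 13533 = ((12126 - 2236) + 14080) + 13533 = (9890 + 14080) + 13533 = 23970 + 13533 = 37503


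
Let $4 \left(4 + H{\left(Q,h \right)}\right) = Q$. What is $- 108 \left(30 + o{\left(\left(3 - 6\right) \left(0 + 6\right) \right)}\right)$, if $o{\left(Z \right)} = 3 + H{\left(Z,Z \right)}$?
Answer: $-2646$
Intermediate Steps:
$H{\left(Q,h \right)} = -4 + \frac{Q}{4}$
$o{\left(Z \right)} = -1 + \frac{Z}{4}$ ($o{\left(Z \right)} = 3 + \left(-4 + \frac{Z}{4}\right) = -1 + \frac{Z}{4}$)
$- 108 \left(30 + o{\left(\left(3 - 6\right) \left(0 + 6\right) \right)}\right) = - 108 \left(30 + \left(-1 + \frac{\left(3 - 6\right) \left(0 + 6\right)}{4}\right)\right) = - 108 \left(30 + \left(-1 + \frac{\left(-3\right) 6}{4}\right)\right) = - 108 \left(30 + \left(-1 + \frac{1}{4} \left(-18\right)\right)\right) = - 108 \left(30 - \frac{11}{2}\right) = \left(-108\right) \frac{49}{2} = -2646$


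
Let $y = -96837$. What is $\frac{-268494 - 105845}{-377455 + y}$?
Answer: $\frac{53477}{67756} \approx 0.78926$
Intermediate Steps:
$\frac{-268494 - 105845}{-377455 + y} = \frac{-268494 - 105845}{-377455 - 96837} = \frac{-268494 - 105845}{-474292} = \left(-268494 - 105845\right) \left(- \frac{1}{474292}\right) = \left(-374339\right) \left(- \frac{1}{474292}\right) = \frac{53477}{67756}$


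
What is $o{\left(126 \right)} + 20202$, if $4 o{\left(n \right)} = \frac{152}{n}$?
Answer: $\frac{1272745}{63} \approx 20202.0$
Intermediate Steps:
$o{\left(n \right)} = \frac{38}{n}$ ($o{\left(n \right)} = \frac{152 \frac{1}{n}}{4} = \frac{38}{n}$)
$o{\left(126 \right)} + 20202 = \frac{38}{126} + 20202 = 38 \cdot \frac{1}{126} + 20202 = \frac{19}{63} + 20202 = \frac{1272745}{63}$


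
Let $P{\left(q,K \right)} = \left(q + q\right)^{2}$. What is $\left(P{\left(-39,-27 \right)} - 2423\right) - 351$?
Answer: $3310$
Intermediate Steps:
$P{\left(q,K \right)} = 4 q^{2}$ ($P{\left(q,K \right)} = \left(2 q\right)^{2} = 4 q^{2}$)
$\left(P{\left(-39,-27 \right)} - 2423\right) - 351 = \left(4 \left(-39\right)^{2} - 2423\right) - 351 = \left(4 \cdot 1521 - 2423\right) + \left(-633 + 282\right) = \left(6084 - 2423\right) - 351 = 3661 - 351 = 3310$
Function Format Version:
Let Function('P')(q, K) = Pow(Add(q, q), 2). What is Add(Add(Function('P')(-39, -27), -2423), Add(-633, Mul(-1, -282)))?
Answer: 3310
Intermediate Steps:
Function('P')(q, K) = Mul(4, Pow(q, 2)) (Function('P')(q, K) = Pow(Mul(2, q), 2) = Mul(4, Pow(q, 2)))
Add(Add(Function('P')(-39, -27), -2423), Add(-633, Mul(-1, -282))) = Add(Add(Mul(4, Pow(-39, 2)), -2423), Add(-633, Mul(-1, -282))) = Add(Add(Mul(4, 1521), -2423), Add(-633, 282)) = Add(Add(6084, -2423), -351) = Add(3661, -351) = 3310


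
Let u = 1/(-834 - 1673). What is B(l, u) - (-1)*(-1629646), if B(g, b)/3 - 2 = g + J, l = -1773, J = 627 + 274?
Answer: -1632256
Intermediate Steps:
J = 901
u = -1/2507 (u = 1/(-2507) = -1/2507 ≈ -0.00039888)
B(g, b) = 2709 + 3*g (B(g, b) = 6 + 3*(g + 901) = 6 + 3*(901 + g) = 6 + (2703 + 3*g) = 2709 + 3*g)
B(l, u) - (-1)*(-1629646) = (2709 + 3*(-1773)) - (-1)*(-1629646) = (2709 - 5319) - 1*1629646 = -2610 - 1629646 = -1632256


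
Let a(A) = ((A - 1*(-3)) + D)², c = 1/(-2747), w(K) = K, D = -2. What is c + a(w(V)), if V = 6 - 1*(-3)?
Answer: 274699/2747 ≈ 100.00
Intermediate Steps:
V = 9 (V = 6 + 3 = 9)
c = -1/2747 ≈ -0.00036403
a(A) = (1 + A)² (a(A) = ((A - 1*(-3)) - 2)² = ((A + 3) - 2)² = ((3 + A) - 2)² = (1 + A)²)
c + a(w(V)) = -1/2747 + (1 + 9)² = -1/2747 + 10² = -1/2747 + 100 = 274699/2747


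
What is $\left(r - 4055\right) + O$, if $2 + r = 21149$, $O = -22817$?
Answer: $-5725$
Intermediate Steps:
$r = 21147$ ($r = -2 + 21149 = 21147$)
$\left(r - 4055\right) + O = \left(21147 - 4055\right) - 22817 = 17092 - 22817 = -5725$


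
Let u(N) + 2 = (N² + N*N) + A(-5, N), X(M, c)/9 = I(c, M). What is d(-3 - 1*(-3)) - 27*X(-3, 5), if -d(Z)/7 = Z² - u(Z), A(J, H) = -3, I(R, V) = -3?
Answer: 694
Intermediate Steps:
X(M, c) = -27 (X(M, c) = 9*(-3) = -27)
u(N) = -5 + 2*N² (u(N) = -2 + ((N² + N*N) - 3) = -2 + ((N² + N²) - 3) = -2 + (2*N² - 3) = -2 + (-3 + 2*N²) = -5 + 2*N²)
d(Z) = -35 + 7*Z² (d(Z) = -7*(Z² - (-5 + 2*Z²)) = -7*(Z² + (5 - 2*Z²)) = -7*(5 - Z²) = -35 + 7*Z²)
d(-3 - 1*(-3)) - 27*X(-3, 5) = (-35 + 7*(-3 - 1*(-3))²) - 27*(-27) = (-35 + 7*(-3 + 3)²) + 729 = (-35 + 7*0²) + 729 = (-35 + 7*0) + 729 = (-35 + 0) + 729 = -35 + 729 = 694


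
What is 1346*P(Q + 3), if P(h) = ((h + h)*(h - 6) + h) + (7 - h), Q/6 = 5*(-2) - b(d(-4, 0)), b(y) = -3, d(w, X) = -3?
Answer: 4733882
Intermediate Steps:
Q = -42 (Q = 6*(5*(-2) - 1*(-3)) = 6*(-10 + 3) = 6*(-7) = -42)
P(h) = 7 + 2*h*(-6 + h) (P(h) = ((2*h)*(-6 + h) + h) + (7 - h) = (2*h*(-6 + h) + h) + (7 - h) = (h + 2*h*(-6 + h)) + (7 - h) = 7 + 2*h*(-6 + h))
1346*P(Q + 3) = 1346*(7 - 12*(-42 + 3) + 2*(-42 + 3)²) = 1346*(7 - 12*(-39) + 2*(-39)²) = 1346*(7 + 468 + 2*1521) = 1346*(7 + 468 + 3042) = 1346*3517 = 4733882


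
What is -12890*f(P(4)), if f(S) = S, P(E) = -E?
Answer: 51560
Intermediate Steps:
-12890*f(P(4)) = -(-12890)*4 = -12890*(-4) = 51560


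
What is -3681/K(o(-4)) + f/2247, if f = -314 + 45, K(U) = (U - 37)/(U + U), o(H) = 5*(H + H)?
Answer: -94531039/24717 ≈ -3824.5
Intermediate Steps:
o(H) = 10*H (o(H) = 5*(2*H) = 10*H)
K(U) = (-37 + U)/(2*U) (K(U) = (-37 + U)/((2*U)) = (-37 + U)*(1/(2*U)) = (-37 + U)/(2*U))
f = -269
-3681/K(o(-4)) + f/2247 = -3681*(-80/(-37 + 10*(-4))) - 269/2247 = -3681*(-80/(-37 - 40)) - 269*1/2247 = -3681/((½)*(-1/40)*(-77)) - 269/2247 = -3681/77/80 - 269/2247 = -3681*80/77 - 269/2247 = -294480/77 - 269/2247 = -94531039/24717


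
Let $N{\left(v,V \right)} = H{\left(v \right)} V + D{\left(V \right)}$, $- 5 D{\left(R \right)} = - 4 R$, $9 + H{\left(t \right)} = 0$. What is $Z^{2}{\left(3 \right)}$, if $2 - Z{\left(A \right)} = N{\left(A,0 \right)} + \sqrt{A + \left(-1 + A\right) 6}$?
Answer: $\left(2 - \sqrt{15}\right)^{2} \approx 3.5081$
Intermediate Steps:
$H{\left(t \right)} = -9$ ($H{\left(t \right)} = -9 + 0 = -9$)
$D{\left(R \right)} = \frac{4 R}{5}$ ($D{\left(R \right)} = - \frac{\left(-4\right) R}{5} = \frac{4 R}{5}$)
$N{\left(v,V \right)} = - \frac{41 V}{5}$ ($N{\left(v,V \right)} = - 9 V + \frac{4 V}{5} = - \frac{41 V}{5}$)
$Z{\left(A \right)} = 2 - \sqrt{-6 + 7 A}$ ($Z{\left(A \right)} = 2 - \left(\left(- \frac{41}{5}\right) 0 + \sqrt{A + \left(-1 + A\right) 6}\right) = 2 - \left(0 + \sqrt{A + \left(-6 + 6 A\right)}\right) = 2 - \left(0 + \sqrt{-6 + 7 A}\right) = 2 - \sqrt{-6 + 7 A}$)
$Z^{2}{\left(3 \right)} = \left(2 - \sqrt{-6 + 7 \cdot 3}\right)^{2} = \left(2 - \sqrt{-6 + 21}\right)^{2} = \left(2 - \sqrt{15}\right)^{2}$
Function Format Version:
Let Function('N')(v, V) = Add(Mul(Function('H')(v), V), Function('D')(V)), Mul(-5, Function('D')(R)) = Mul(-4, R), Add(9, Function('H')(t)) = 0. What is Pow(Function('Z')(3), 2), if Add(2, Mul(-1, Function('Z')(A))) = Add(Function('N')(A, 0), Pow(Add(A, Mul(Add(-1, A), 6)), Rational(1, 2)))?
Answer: Pow(Add(2, Mul(-1, Pow(15, Rational(1, 2)))), 2) ≈ 3.5081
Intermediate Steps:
Function('H')(t) = -9 (Function('H')(t) = Add(-9, 0) = -9)
Function('D')(R) = Mul(Rational(4, 5), R) (Function('D')(R) = Mul(Rational(-1, 5), Mul(-4, R)) = Mul(Rational(4, 5), R))
Function('N')(v, V) = Mul(Rational(-41, 5), V) (Function('N')(v, V) = Add(Mul(-9, V), Mul(Rational(4, 5), V)) = Mul(Rational(-41, 5), V))
Function('Z')(A) = Add(2, Mul(-1, Pow(Add(-6, Mul(7, A)), Rational(1, 2)))) (Function('Z')(A) = Add(2, Mul(-1, Add(Mul(Rational(-41, 5), 0), Pow(Add(A, Mul(Add(-1, A), 6)), Rational(1, 2))))) = Add(2, Mul(-1, Add(0, Pow(Add(A, Add(-6, Mul(6, A))), Rational(1, 2))))) = Add(2, Mul(-1, Add(0, Pow(Add(-6, Mul(7, A)), Rational(1, 2))))) = Add(2, Mul(-1, Pow(Add(-6, Mul(7, A)), Rational(1, 2)))))
Pow(Function('Z')(3), 2) = Pow(Add(2, Mul(-1, Pow(Add(-6, Mul(7, 3)), Rational(1, 2)))), 2) = Pow(Add(2, Mul(-1, Pow(Add(-6, 21), Rational(1, 2)))), 2) = Pow(Add(2, Mul(-1, Pow(15, Rational(1, 2)))), 2)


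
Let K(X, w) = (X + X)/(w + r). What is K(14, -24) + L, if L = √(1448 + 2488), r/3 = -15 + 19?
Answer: -7/3 + 4*√246 ≈ 60.404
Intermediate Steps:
r = 12 (r = 3*(-15 + 19) = 3*4 = 12)
L = 4*√246 (L = √3936 = 4*√246 ≈ 62.738)
K(X, w) = 2*X/(12 + w) (K(X, w) = (X + X)/(w + 12) = (2*X)/(12 + w) = 2*X/(12 + w))
K(14, -24) + L = 2*14/(12 - 24) + 4*√246 = 2*14/(-12) + 4*√246 = 2*14*(-1/12) + 4*√246 = -7/3 + 4*√246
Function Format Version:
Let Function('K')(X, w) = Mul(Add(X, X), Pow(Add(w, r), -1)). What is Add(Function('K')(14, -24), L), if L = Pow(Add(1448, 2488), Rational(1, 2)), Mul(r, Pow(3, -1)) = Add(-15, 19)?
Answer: Add(Rational(-7, 3), Mul(4, Pow(246, Rational(1, 2)))) ≈ 60.404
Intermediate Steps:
r = 12 (r = Mul(3, Add(-15, 19)) = Mul(3, 4) = 12)
L = Mul(4, Pow(246, Rational(1, 2))) (L = Pow(3936, Rational(1, 2)) = Mul(4, Pow(246, Rational(1, 2))) ≈ 62.738)
Function('K')(X, w) = Mul(2, X, Pow(Add(12, w), -1)) (Function('K')(X, w) = Mul(Add(X, X), Pow(Add(w, 12), -1)) = Mul(Mul(2, X), Pow(Add(12, w), -1)) = Mul(2, X, Pow(Add(12, w), -1)))
Add(Function('K')(14, -24), L) = Add(Mul(2, 14, Pow(Add(12, -24), -1)), Mul(4, Pow(246, Rational(1, 2)))) = Add(Mul(2, 14, Pow(-12, -1)), Mul(4, Pow(246, Rational(1, 2)))) = Add(Mul(2, 14, Rational(-1, 12)), Mul(4, Pow(246, Rational(1, 2)))) = Add(Rational(-7, 3), Mul(4, Pow(246, Rational(1, 2))))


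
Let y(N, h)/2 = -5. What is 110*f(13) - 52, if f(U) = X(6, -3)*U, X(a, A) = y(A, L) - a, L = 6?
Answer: -22932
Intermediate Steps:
y(N, h) = -10 (y(N, h) = 2*(-5) = -10)
X(a, A) = -10 - a
f(U) = -16*U (f(U) = (-10 - 1*6)*U = (-10 - 6)*U = -16*U)
110*f(13) - 52 = 110*(-16*13) - 52 = 110*(-208) - 52 = -22880 - 52 = -22932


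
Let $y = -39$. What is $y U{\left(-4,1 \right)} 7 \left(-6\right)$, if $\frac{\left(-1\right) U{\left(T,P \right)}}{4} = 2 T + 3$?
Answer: $32760$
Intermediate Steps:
$U{\left(T,P \right)} = -12 - 8 T$ ($U{\left(T,P \right)} = - 4 \left(2 T + 3\right) = - 4 \left(3 + 2 T\right) = -12 - 8 T$)
$y U{\left(-4,1 \right)} 7 \left(-6\right) = - 39 \left(-12 - -32\right) 7 \left(-6\right) = - 39 \left(-12 + 32\right) 7 \left(-6\right) = - 39 \cdot 20 \cdot 7 \left(-6\right) = \left(-39\right) 140 \left(-6\right) = \left(-5460\right) \left(-6\right) = 32760$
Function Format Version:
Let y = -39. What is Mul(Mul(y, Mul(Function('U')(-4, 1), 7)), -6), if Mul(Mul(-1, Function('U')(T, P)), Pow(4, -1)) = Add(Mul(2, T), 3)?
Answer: 32760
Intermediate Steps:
Function('U')(T, P) = Add(-12, Mul(-8, T)) (Function('U')(T, P) = Mul(-4, Add(Mul(2, T), 3)) = Mul(-4, Add(3, Mul(2, T))) = Add(-12, Mul(-8, T)))
Mul(Mul(y, Mul(Function('U')(-4, 1), 7)), -6) = Mul(Mul(-39, Mul(Add(-12, Mul(-8, -4)), 7)), -6) = Mul(Mul(-39, Mul(Add(-12, 32), 7)), -6) = Mul(Mul(-39, Mul(20, 7)), -6) = Mul(Mul(-39, 140), -6) = Mul(-5460, -6) = 32760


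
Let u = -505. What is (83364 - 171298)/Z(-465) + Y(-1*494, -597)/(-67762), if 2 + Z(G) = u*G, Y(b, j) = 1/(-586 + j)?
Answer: -7049004291741/18823986057058 ≈ -0.37447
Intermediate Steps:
Z(G) = -2 - 505*G
(83364 - 171298)/Z(-465) + Y(-1*494, -597)/(-67762) = (83364 - 171298)/(-2 - 505*(-465)) + 1/(-586 - 597*(-67762)) = -87934/(-2 + 234825) - 1/67762/(-1183) = -87934/234823 - 1/1183*(-1/67762) = -87934*1/234823 + 1/80162446 = -87934/234823 + 1/80162446 = -7049004291741/18823986057058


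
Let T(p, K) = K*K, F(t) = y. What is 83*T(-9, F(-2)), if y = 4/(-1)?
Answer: 1328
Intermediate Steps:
y = -4 (y = 4*(-1) = -4)
F(t) = -4
T(p, K) = K**2
83*T(-9, F(-2)) = 83*(-4)**2 = 83*16 = 1328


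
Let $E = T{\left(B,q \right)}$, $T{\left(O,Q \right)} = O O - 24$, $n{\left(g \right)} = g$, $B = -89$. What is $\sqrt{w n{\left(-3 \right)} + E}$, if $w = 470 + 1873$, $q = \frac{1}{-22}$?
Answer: $2 \sqrt{217} \approx 29.462$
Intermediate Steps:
$q = - \frac{1}{22} \approx -0.045455$
$T{\left(O,Q \right)} = -24 + O^{2}$ ($T{\left(O,Q \right)} = O^{2} - 24 = -24 + O^{2}$)
$E = 7897$ ($E = -24 + \left(-89\right)^{2} = -24 + 7921 = 7897$)
$w = 2343$
$\sqrt{w n{\left(-3 \right)} + E} = \sqrt{2343 \left(-3\right) + 7897} = \sqrt{-7029 + 7897} = \sqrt{868} = 2 \sqrt{217}$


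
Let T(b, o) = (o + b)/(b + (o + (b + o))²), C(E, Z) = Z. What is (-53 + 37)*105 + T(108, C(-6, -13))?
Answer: -11477665/6832 ≈ -1680.0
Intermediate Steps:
T(b, o) = (b + o)/(b + (b + 2*o)²)
(-53 + 37)*105 + T(108, C(-6, -13)) = (-53 + 37)*105 + (108 - 13)/(108 + (108 + 2*(-13))²) = -16*105 + 95/(108 + (108 - 26)²) = -1680 + 95/(108 + 82²) = -1680 + 95/(108 + 6724) = -1680 + 95/6832 = -11477665/6832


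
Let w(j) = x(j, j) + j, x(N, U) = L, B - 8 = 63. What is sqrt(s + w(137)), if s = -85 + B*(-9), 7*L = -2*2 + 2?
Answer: I*sqrt(28777)/7 ≈ 24.234*I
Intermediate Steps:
B = 71 (B = 8 + 63 = 71)
L = -2/7 (L = (-2*2 + 2)/7 = (-4 + 2)/7 = (1/7)*(-2) = -2/7 ≈ -0.28571)
x(N, U) = -2/7
w(j) = -2/7 + j
s = -724 (s = -85 + 71*(-9) = -85 - 639 = -724)
sqrt(s + w(137)) = sqrt(-724 + (-2/7 + 137)) = sqrt(-724 + 957/7) = sqrt(-4111/7) = I*sqrt(28777)/7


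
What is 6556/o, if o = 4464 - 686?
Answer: 3278/1889 ≈ 1.7353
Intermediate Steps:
o = 3778
6556/o = 6556/3778 = 6556*(1/3778) = 3278/1889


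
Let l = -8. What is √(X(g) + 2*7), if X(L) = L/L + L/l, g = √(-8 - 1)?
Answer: √(240 - 6*I)/4 ≈ 3.8733 - 0.048409*I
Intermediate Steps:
g = 3*I (g = √(-9) = 3*I ≈ 3.0*I)
X(L) = 1 - L/8 (X(L) = L/L + L/(-8) = 1 + L*(-⅛) = 1 - L/8)
√(X(g) + 2*7) = √((1 - 3*I/8) + 2*7) = √((1 - 3*I/8) + 14) = √(15 - 3*I/8)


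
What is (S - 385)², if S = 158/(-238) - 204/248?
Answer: 8131035141009/54434884 ≈ 1.4937e+5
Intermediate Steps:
S = -10967/7378 (S = 158*(-1/238) - 204*1/248 = -79/119 - 51/62 = -10967/7378 ≈ -1.4864)
(S - 385)² = (-10967/7378 - 385)² = (-2851497/7378)² = 8131035141009/54434884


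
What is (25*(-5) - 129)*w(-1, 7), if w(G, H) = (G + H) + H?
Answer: -3302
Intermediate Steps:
w(G, H) = G + 2*H
(25*(-5) - 129)*w(-1, 7) = (25*(-5) - 129)*(-1 + 2*7) = (-125 - 129)*(-1 + 14) = -254*13 = -3302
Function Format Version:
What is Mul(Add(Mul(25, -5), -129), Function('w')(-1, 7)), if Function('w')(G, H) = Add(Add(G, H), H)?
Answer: -3302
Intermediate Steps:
Function('w')(G, H) = Add(G, Mul(2, H))
Mul(Add(Mul(25, -5), -129), Function('w')(-1, 7)) = Mul(Add(Mul(25, -5), -129), Add(-1, Mul(2, 7))) = Mul(Add(-125, -129), Add(-1, 14)) = Mul(-254, 13) = -3302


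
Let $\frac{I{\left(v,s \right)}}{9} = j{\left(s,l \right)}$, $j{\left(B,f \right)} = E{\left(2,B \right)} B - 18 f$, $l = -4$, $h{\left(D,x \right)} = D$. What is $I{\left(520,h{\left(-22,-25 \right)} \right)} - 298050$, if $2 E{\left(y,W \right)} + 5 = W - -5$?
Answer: $-295224$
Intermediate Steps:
$E{\left(y,W \right)} = \frac{W}{2}$ ($E{\left(y,W \right)} = - \frac{5}{2} + \frac{W - -5}{2} = - \frac{5}{2} + \frac{W + 5}{2} = - \frac{5}{2} + \frac{5 + W}{2} = - \frac{5}{2} + \left(\frac{5}{2} + \frac{W}{2}\right) = \frac{W}{2}$)
$j{\left(B,f \right)} = \frac{B^{2}}{2} - 18 f$ ($j{\left(B,f \right)} = \frac{B}{2} B - 18 f = \frac{B^{2}}{2} - 18 f$)
$I{\left(v,s \right)} = 648 + \frac{9 s^{2}}{2}$ ($I{\left(v,s \right)} = 9 \left(\frac{s^{2}}{2} - -72\right) = 9 \left(\frac{s^{2}}{2} + 72\right) = 9 \left(72 + \frac{s^{2}}{2}\right) = 648 + \frac{9 s^{2}}{2}$)
$I{\left(520,h{\left(-22,-25 \right)} \right)} - 298050 = \left(648 + \frac{9 \left(-22\right)^{2}}{2}\right) - 298050 = \left(648 + \frac{9}{2} \cdot 484\right) - 298050 = \left(648 + 2178\right) - 298050 = 2826 - 298050 = -295224$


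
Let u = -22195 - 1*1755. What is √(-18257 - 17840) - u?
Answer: 23950 + I*√36097 ≈ 23950.0 + 189.99*I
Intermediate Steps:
u = -23950 (u = -22195 - 1755 = -23950)
√(-18257 - 17840) - u = √(-18257 - 17840) - 1*(-23950) = √(-36097) + 23950 = I*√36097 + 23950 = 23950 + I*√36097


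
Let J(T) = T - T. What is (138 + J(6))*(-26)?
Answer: -3588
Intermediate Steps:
J(T) = 0
(138 + J(6))*(-26) = (138 + 0)*(-26) = 138*(-26) = -3588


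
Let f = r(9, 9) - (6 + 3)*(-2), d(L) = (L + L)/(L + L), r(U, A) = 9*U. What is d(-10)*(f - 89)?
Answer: 10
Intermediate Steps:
d(L) = 1 (d(L) = (2*L)/((2*L)) = (2*L)*(1/(2*L)) = 1)
f = 99 (f = 9*9 - (6 + 3)*(-2) = 81 - 9*(-2) = 81 - 1*(-18) = 81 + 18 = 99)
d(-10)*(f - 89) = 1*(99 - 89) = 1*10 = 10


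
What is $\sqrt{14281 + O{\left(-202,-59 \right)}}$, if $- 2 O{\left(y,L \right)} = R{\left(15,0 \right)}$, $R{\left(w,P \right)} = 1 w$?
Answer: $\frac{\sqrt{57094}}{2} \approx 119.47$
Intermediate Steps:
$R{\left(w,P \right)} = w$
$O{\left(y,L \right)} = - \frac{15}{2}$ ($O{\left(y,L \right)} = \left(- \frac{1}{2}\right) 15 = - \frac{15}{2}$)
$\sqrt{14281 + O{\left(-202,-59 \right)}} = \sqrt{14281 - \frac{15}{2}} = \sqrt{\frac{28547}{2}} = \frac{\sqrt{57094}}{2}$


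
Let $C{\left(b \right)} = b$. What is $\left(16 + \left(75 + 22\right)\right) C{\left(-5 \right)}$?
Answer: $-565$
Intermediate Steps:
$\left(16 + \left(75 + 22\right)\right) C{\left(-5 \right)} = \left(16 + \left(75 + 22\right)\right) \left(-5\right) = \left(16 + 97\right) \left(-5\right) = 113 \left(-5\right) = -565$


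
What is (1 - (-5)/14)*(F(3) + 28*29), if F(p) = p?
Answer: 15485/14 ≈ 1106.1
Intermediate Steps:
(1 - (-5)/14)*(F(3) + 28*29) = (1 - (-5)/14)*(3 + 28*29) = (1 - (-5)/14)*(3 + 812) = (1 - 1*(-5/14))*815 = (1 + 5/14)*815 = (19/14)*815 = 15485/14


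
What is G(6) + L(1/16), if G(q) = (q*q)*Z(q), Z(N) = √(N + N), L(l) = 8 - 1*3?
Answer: 5 + 72*√3 ≈ 129.71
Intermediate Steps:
L(l) = 5 (L(l) = 8 - 3 = 5)
Z(N) = √2*√N (Z(N) = √(2*N) = √2*√N)
G(q) = √2*q^(5/2) (G(q) = (q*q)*(√2*√q) = q²*(√2*√q) = √2*q^(5/2))
G(6) + L(1/16) = √2*6^(5/2) + 5 = √2*(36*√6) + 5 = 72*√3 + 5 = 5 + 72*√3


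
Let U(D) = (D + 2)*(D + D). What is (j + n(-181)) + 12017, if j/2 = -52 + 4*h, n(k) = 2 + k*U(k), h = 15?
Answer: -11716403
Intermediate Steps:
U(D) = 2*D*(2 + D) (U(D) = (2 + D)*(2*D) = 2*D*(2 + D))
n(k) = 2 + 2*k²*(2 + k) (n(k) = 2 + k*(2*k*(2 + k)) = 2 + 2*k²*(2 + k))
j = 16 (j = 2*(-52 + 4*15) = 2*(-52 + 60) = 2*8 = 16)
(j + n(-181)) + 12017 = (16 + (2 + 2*(-181)²*(2 - 181))) + 12017 = (16 + (2 + 2*32761*(-179))) + 12017 = (16 + (2 - 11728438)) + 12017 = (16 - 11728436) + 12017 = -11728420 + 12017 = -11716403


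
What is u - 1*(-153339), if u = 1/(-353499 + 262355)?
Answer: 13975929815/91144 ≈ 1.5334e+5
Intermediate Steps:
u = -1/91144 (u = 1/(-91144) = -1/91144 ≈ -1.0972e-5)
u - 1*(-153339) = -1/91144 - 1*(-153339) = -1/91144 + 153339 = 13975929815/91144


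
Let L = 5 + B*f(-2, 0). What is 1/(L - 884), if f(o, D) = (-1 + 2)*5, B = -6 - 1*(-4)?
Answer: -1/889 ≈ -0.0011249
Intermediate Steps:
B = -2 (B = -6 + 4 = -2)
f(o, D) = 5 (f(o, D) = 1*5 = 5)
L = -5 (L = 5 - 2*5 = 5 - 10 = -5)
1/(L - 884) = 1/(-5 - 884) = 1/(-889) = -1/889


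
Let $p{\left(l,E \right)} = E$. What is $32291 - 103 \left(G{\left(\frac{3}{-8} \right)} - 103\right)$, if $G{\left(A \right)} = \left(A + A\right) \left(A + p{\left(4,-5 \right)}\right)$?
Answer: $\frac{1359513}{32} \approx 42485.0$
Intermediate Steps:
$G{\left(A \right)} = 2 A \left(-5 + A\right)$ ($G{\left(A \right)} = \left(A + A\right) \left(A - 5\right) = 2 A \left(-5 + A\right)$)
$32291 - 103 \left(G{\left(\frac{3}{-8} \right)} - 103\right) = 32291 - 103 \left(2 \frac{3}{-8} \left(-5 + \frac{3}{-8}\right) - 103\right) = 32291 - 103 \left(2 \cdot 3 \left(- \frac{1}{8}\right) \left(-5 + 3 \left(- \frac{1}{8}\right)\right) - 103\right) = 32291 - 103 \left(2 \left(- \frac{3}{8}\right) \left(-5 - \frac{3}{8}\right) - 103\right) = 32291 - 103 \left(2 \left(- \frac{3}{8}\right) \left(- \frac{43}{8}\right) - 103\right) = 32291 - 103 \left(\frac{129}{32} - 103\right) = 32291 - - \frac{326201}{32} = 32291 + \frac{326201}{32} = \frac{1359513}{32}$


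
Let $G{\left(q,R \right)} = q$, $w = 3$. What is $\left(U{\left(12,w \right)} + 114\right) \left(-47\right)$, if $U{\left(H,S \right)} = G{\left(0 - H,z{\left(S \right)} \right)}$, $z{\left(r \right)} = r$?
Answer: $-4794$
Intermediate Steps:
$U{\left(H,S \right)} = - H$ ($U{\left(H,S \right)} = 0 - H = - H$)
$\left(U{\left(12,w \right)} + 114\right) \left(-47\right) = \left(\left(-1\right) 12 + 114\right) \left(-47\right) = \left(-12 + 114\right) \left(-47\right) = 102 \left(-47\right) = -4794$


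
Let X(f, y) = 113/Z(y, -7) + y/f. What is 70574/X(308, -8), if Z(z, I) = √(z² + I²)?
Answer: 10868396/669973 + 418433246*√113/669973 ≈ 6655.3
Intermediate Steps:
Z(z, I) = √(I² + z²)
X(f, y) = 113/√(49 + y²) + y/f (X(f, y) = 113/(√((-7)² + y²)) + y/f = 113/(√(49 + y²)) + y/f = 113/√(49 + y²) + y/f)
70574/X(308, -8) = 70574/(113/√(49 + (-8)²) - 8/308) = 70574/(113/√(49 + 64) - 8*1/308) = 70574/(113/√113 - 2/77) = 70574/(113*(√113/113) - 2/77) = 70574/(√113 - 2/77) = 70574/(-2/77 + √113)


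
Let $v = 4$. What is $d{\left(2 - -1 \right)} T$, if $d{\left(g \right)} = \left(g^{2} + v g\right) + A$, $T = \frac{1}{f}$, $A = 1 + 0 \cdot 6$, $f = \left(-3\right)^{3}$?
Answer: $- \frac{22}{27} \approx -0.81481$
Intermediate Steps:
$f = -27$
$A = 1$ ($A = 1 + 0 = 1$)
$T = - \frac{1}{27}$ ($T = \frac{1}{-27} = - \frac{1}{27} \approx -0.037037$)
$d{\left(g \right)} = 1 + g^{2} + 4 g$ ($d{\left(g \right)} = \left(g^{2} + 4 g\right) + 1 = 1 + g^{2} + 4 g$)
$d{\left(2 - -1 \right)} T = \left(1 + \left(2 - -1\right)^{2} + 4 \left(2 - -1\right)\right) \left(- \frac{1}{27}\right) = \left(1 + \left(2 + 1\right)^{2} + 4 \left(2 + 1\right)\right) \left(- \frac{1}{27}\right) = \left(1 + 3^{2} + 4 \cdot 3\right) \left(- \frac{1}{27}\right) = \left(1 + 9 + 12\right) \left(- \frac{1}{27}\right) = 22 \left(- \frac{1}{27}\right) = - \frac{22}{27}$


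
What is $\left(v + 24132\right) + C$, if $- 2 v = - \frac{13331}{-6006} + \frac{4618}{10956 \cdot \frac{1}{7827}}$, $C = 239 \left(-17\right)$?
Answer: $\frac{9181502419}{498498} \approx 18418.0$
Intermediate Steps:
$C = -4063$
$v = - \frac{822853943}{498498}$ ($v = - \frac{- \frac{13331}{-6006} + \frac{4618}{10956 \cdot \frac{1}{7827}}}{2} = - \frac{\left(-13331\right) \left(- \frac{1}{6006}\right) + \frac{4618}{10956 \cdot \frac{1}{7827}}}{2} = - \frac{\frac{13331}{6006} + \frac{4618}{\frac{3652}{2609}}}{2} = - \frac{\frac{13331}{6006} + 4618 \cdot \frac{2609}{3652}}{2} = - \frac{\frac{13331}{6006} + \frac{6024181}{1826}}{2} = \left(- \frac{1}{2}\right) \frac{822853943}{249249} = - \frac{822853943}{498498} \approx -1650.7$)
$\left(v + 24132\right) + C = \left(- \frac{822853943}{498498} + 24132\right) - 4063 = \frac{11206899793}{498498} - 4063 = \frac{9181502419}{498498}$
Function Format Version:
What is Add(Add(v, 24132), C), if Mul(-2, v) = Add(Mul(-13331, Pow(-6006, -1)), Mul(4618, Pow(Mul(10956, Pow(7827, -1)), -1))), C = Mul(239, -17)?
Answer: Rational(9181502419, 498498) ≈ 18418.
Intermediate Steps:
C = -4063
v = Rational(-822853943, 498498) (v = Mul(Rational(-1, 2), Add(Mul(-13331, Pow(-6006, -1)), Mul(4618, Pow(Mul(10956, Pow(7827, -1)), -1)))) = Mul(Rational(-1, 2), Add(Mul(-13331, Rational(-1, 6006)), Mul(4618, Pow(Mul(10956, Rational(1, 7827)), -1)))) = Mul(Rational(-1, 2), Add(Rational(13331, 6006), Mul(4618, Pow(Rational(3652, 2609), -1)))) = Mul(Rational(-1, 2), Add(Rational(13331, 6006), Mul(4618, Rational(2609, 3652)))) = Mul(Rational(-1, 2), Add(Rational(13331, 6006), Rational(6024181, 1826))) = Mul(Rational(-1, 2), Rational(822853943, 249249)) = Rational(-822853943, 498498) ≈ -1650.7)
Add(Add(v, 24132), C) = Add(Add(Rational(-822853943, 498498), 24132), -4063) = Add(Rational(11206899793, 498498), -4063) = Rational(9181502419, 498498)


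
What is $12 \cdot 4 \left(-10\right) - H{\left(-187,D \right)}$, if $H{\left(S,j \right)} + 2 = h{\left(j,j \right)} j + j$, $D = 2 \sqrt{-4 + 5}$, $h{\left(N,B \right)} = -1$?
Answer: $-478$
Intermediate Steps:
$D = 2$ ($D = 2 \sqrt{1} = 2 \cdot 1 = 2$)
$H{\left(S,j \right)} = -2$ ($H{\left(S,j \right)} = -2 + \left(- j + j\right) = -2 + 0 = -2$)
$12 \cdot 4 \left(-10\right) - H{\left(-187,D \right)} = 12 \cdot 4 \left(-10\right) - -2 = 48 \left(-10\right) + 2 = -480 + 2 = -478$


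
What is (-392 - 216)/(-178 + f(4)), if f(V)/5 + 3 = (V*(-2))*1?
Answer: 608/233 ≈ 2.6094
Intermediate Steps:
f(V) = -15 - 10*V (f(V) = -15 + 5*((V*(-2))*1) = -15 + 5*(-2*V*1) = -15 + 5*(-2*V) = -15 - 10*V)
(-392 - 216)/(-178 + f(4)) = (-392 - 216)/(-178 + (-15 - 10*4)) = -608/(-178 + (-15 - 40)) = -608/(-178 - 55) = -608/(-233) = -608*(-1/233) = 608/233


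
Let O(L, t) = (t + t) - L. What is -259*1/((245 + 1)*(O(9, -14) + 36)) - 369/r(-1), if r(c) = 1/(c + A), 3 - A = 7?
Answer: 454129/246 ≈ 1846.1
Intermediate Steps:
A = -4 (A = 3 - 1*7 = 3 - 7 = -4)
O(L, t) = -L + 2*t (O(L, t) = 2*t - L = -L + 2*t)
r(c) = 1/(-4 + c) (r(c) = 1/(c - 4) = 1/(-4 + c))
-259*1/((245 + 1)*(O(9, -14) + 36)) - 369/r(-1) = -259*1/((245 + 1)*((-1*9 + 2*(-14)) + 36)) - 369/(1/(-4 - 1)) = -259*1/(246*((-9 - 28) + 36)) - 369/(1/(-5)) = -259*1/(246*(-37 + 36)) - 369/(-⅕) = -259/((-1*246)) - 369*(-5) = -259/(-246) + 1845 = -259*(-1/246) + 1845 = 259/246 + 1845 = 454129/246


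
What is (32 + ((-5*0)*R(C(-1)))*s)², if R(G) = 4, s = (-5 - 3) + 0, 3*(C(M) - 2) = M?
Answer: 1024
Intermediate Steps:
C(M) = 2 + M/3
s = -8 (s = -8 + 0 = -8)
(32 + ((-5*0)*R(C(-1)))*s)² = (32 + (-5*0*4)*(-8))² = (32 + (0*4)*(-8))² = (32 + 0*(-8))² = (32 + 0)² = 32² = 1024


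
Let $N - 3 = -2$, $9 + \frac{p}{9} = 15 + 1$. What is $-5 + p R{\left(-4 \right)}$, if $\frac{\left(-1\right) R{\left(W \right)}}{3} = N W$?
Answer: $751$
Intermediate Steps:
$p = 63$ ($p = -81 + 9 \left(15 + 1\right) = -81 + 9 \cdot 16 = -81 + 144 = 63$)
$N = 1$ ($N = 3 - 2 = 1$)
$R{\left(W \right)} = - 3 W$ ($R{\left(W \right)} = - 3 \cdot 1 W = - 3 W$)
$-5 + p R{\left(-4 \right)} = -5 + 63 \left(\left(-3\right) \left(-4\right)\right) = -5 + 63 \cdot 12 = -5 + 756 = 751$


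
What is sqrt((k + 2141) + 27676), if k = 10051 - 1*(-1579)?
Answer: sqrt(41447) ≈ 203.59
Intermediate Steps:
k = 11630 (k = 10051 + 1579 = 11630)
sqrt((k + 2141) + 27676) = sqrt((11630 + 2141) + 27676) = sqrt(13771 + 27676) = sqrt(41447)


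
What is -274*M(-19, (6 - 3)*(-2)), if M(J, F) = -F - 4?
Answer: -548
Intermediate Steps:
M(J, F) = -4 - F
-274*M(-19, (6 - 3)*(-2)) = -274*(-4 - (6 - 3)*(-2)) = -274*(-4 - 3*(-2)) = -274*(-4 - 1*(-6)) = -274*(-4 + 6) = -274*2 = -548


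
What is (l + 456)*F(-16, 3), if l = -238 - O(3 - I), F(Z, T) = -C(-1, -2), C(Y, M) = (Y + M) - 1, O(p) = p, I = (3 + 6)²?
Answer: 1184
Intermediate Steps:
I = 81 (I = 9² = 81)
C(Y, M) = -1 + M + Y (C(Y, M) = (M + Y) - 1 = -1 + M + Y)
F(Z, T) = 4 (F(Z, T) = -(-1 - 2 - 1) = -1*(-4) = 4)
l = -160 (l = -238 - (3 - 1*81) = -238 - (3 - 81) = -238 - 1*(-78) = -238 + 78 = -160)
(l + 456)*F(-16, 3) = (-160 + 456)*4 = 296*4 = 1184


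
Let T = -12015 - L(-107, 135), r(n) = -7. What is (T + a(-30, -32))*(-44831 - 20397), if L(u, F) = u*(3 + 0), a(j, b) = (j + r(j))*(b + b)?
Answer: 608316328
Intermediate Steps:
a(j, b) = 2*b*(-7 + j) (a(j, b) = (j - 7)*(b + b) = (-7 + j)*(2*b) = 2*b*(-7 + j))
L(u, F) = 3*u (L(u, F) = u*3 = 3*u)
T = -11694 (T = -12015 - 3*(-107) = -12015 - 1*(-321) = -12015 + 321 = -11694)
(T + a(-30, -32))*(-44831 - 20397) = (-11694 + 2*(-32)*(-7 - 30))*(-44831 - 20397) = (-11694 + 2*(-32)*(-37))*(-65228) = (-11694 + 2368)*(-65228) = -9326*(-65228) = 608316328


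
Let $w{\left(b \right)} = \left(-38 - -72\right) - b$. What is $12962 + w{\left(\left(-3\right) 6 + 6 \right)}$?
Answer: $13008$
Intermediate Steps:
$w{\left(b \right)} = 34 - b$ ($w{\left(b \right)} = \left(-38 + 72\right) - b = 34 - b$)
$12962 + w{\left(\left(-3\right) 6 + 6 \right)} = 12962 + \left(34 - \left(\left(-3\right) 6 + 6\right)\right) = 12962 + \left(34 - \left(-18 + 6\right)\right) = 12962 + \left(34 - -12\right) = 12962 + \left(34 + 12\right) = 12962 + 46 = 13008$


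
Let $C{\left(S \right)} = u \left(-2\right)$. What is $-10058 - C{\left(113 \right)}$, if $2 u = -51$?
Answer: $-10109$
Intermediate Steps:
$u = - \frac{51}{2}$ ($u = \frac{1}{2} \left(-51\right) = - \frac{51}{2} \approx -25.5$)
$C{\left(S \right)} = 51$ ($C{\left(S \right)} = \left(- \frac{51}{2}\right) \left(-2\right) = 51$)
$-10058 - C{\left(113 \right)} = -10058 - 51 = -10109$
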